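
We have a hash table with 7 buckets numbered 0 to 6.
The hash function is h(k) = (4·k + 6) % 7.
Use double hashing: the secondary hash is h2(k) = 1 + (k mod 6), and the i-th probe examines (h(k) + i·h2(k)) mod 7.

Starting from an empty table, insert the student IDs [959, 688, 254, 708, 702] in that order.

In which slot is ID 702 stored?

959 hashes to 6; slot 6 is free → place at 6.
688 hashes to 0; slot 0 is free → place at 0.
254 hashes to 0, h2=3; 0 taken → place at 3.
708 hashes to 3, h2=1; 3 taken → place at 4.
702 hashes to 0, h2=1; 0 taken → place at 1.
Table: [688, 702, ., 254, 708, ., 959]

1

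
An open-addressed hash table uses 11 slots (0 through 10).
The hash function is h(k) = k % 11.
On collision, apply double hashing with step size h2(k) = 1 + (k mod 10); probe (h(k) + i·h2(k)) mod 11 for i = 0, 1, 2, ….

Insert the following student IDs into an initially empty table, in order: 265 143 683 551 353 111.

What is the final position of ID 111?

7

265 hashes to 1; slot 1 is free → place at 1.
143 hashes to 0; slot 0 is free → place at 0.
683 hashes to 1, h2=4; 1 taken → place at 5.
551 hashes to 1, h2=2; 1 taken → place at 3.
353 hashes to 1, h2=4; 1,5 taken → place at 9.
111 hashes to 1, h2=2; 1,3,5 taken → place at 7.
Table: [143, 265, ∅, 551, ∅, 683, ∅, 111, ∅, 353, ∅]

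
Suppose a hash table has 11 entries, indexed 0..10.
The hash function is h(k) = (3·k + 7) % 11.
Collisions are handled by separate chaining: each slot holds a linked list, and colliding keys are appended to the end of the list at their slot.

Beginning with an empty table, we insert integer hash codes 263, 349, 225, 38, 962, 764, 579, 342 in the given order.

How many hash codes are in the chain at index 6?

1

263 → bucket 4
349 → bucket 9
225 → bucket 0
38 → bucket 0 (collision)
962 → bucket 0 (collision)
764 → bucket 0 (collision)
579 → bucket 6
342 → bucket 10
Final buckets:
0: 225 -> 38 -> 962 -> 764
1: —
2: —
3: —
4: 263
5: —
6: 579
7: —
8: —
9: 349
10: 342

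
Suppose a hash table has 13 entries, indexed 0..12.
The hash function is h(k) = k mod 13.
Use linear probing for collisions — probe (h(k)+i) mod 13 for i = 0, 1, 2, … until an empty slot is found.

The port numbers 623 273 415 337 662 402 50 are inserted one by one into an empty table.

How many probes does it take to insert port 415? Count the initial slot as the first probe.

3

623 hashes to 12; slot 12 is free → place at 12.
273 hashes to 0; slot 0 is free → place at 0.
415 hashes to 12; 12,0 taken → place at 1.
337 hashes to 12; 12,0,1 taken → place at 2.
662 hashes to 12; 12,0,1,2 taken → place at 3.
402 hashes to 12; 12,0,1,2,3 taken → place at 4.
50 hashes to 11; slot 11 is free → place at 11.
Table: [273, 415, 337, 662, 402, _, _, _, _, _, _, 50, 623]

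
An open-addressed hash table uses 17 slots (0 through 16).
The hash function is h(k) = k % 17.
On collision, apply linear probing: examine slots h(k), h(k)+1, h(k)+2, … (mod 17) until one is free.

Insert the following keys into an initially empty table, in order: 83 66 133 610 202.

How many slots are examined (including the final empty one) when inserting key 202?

4

83: h=15 -> slot 15
66: h=15, probe 15,16 -> slot 16
133: h=14 -> slot 14
610: h=15, probe 15,16,0 -> slot 0
202: h=15, probe 15,16,0,1 -> slot 1
Table: [610, 202, ., ., ., ., ., ., ., ., ., ., ., ., 133, 83, 66]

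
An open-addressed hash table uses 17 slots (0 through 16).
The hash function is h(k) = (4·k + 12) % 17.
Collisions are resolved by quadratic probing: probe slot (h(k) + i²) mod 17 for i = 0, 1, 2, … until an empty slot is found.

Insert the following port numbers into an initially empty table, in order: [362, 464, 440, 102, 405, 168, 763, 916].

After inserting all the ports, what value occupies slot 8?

763

362: h=15 -> slot 15
464: h=15, probe 15,16 -> slot 16
440: h=4 -> slot 4
102: h=12 -> slot 12
405: h=0 -> slot 0
168: h=4, probe 4,5 -> slot 5
763: h=4, probe 4,5,8 -> slot 8
916: h=4, probe 4,5,8,13 -> slot 13
Table: [405, ∅, ∅, ∅, 440, 168, ∅, ∅, 763, ∅, ∅, ∅, 102, 916, ∅, 362, 464]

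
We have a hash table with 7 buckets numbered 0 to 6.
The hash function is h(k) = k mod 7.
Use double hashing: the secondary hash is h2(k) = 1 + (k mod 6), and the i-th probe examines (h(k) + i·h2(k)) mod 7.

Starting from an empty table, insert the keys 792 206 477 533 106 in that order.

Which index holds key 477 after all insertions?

792 hashes to 1; slot 1 is free → place at 1.
206 hashes to 3; slot 3 is free → place at 3.
477 hashes to 1, h2=4; 1 taken → place at 5.
533 hashes to 1, h2=6; 1 taken → place at 0.
106 hashes to 1, h2=5; 1 taken → place at 6.
Table: [533, 792, _, 206, _, 477, 106]

5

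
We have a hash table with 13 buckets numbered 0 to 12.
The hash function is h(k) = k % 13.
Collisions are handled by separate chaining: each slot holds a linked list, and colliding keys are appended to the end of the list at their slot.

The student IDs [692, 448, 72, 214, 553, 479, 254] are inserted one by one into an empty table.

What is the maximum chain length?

Insert 692: h=3, bucket 3 empty → new chain.
Insert 448: h=6, bucket 6 empty → new chain.
Insert 72: h=7, bucket 7 empty → new chain.
Insert 214: h=6, bucket 6 nonempty → append to chain.
Insert 553: h=7, bucket 7 nonempty → append to chain.
Insert 479: h=11, bucket 11 empty → new chain.
Insert 254: h=7, bucket 7 nonempty → append to chain.
Final buckets:
0: .
1: .
2: .
3: 692
4: .
5: .
6: 448 -> 214
7: 72 -> 553 -> 254
8: .
9: .
10: .
11: 479
12: .

3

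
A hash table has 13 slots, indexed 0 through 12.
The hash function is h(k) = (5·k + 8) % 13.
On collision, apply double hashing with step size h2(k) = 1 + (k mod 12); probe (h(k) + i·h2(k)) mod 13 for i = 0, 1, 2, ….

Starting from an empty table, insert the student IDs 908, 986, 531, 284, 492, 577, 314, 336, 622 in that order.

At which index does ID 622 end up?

3

908 hashes to 11; slot 11 is free -> place at 11.
986 hashes to 11, h2=3; 11 taken -> place at 1.
531 hashes to 11, h2=4; 11 taken -> place at 2.
284 hashes to 11, h2=9; 11 taken -> place at 7.
492 hashes to 11, h2=1; 11 taken -> place at 12.
577 hashes to 7, h2=2; 7 taken -> place at 9.
314 hashes to 5; slot 5 is free -> place at 5.
336 hashes to 11, h2=1; 11,12 taken -> place at 0.
622 hashes to 11, h2=11; 11,9,7,5 taken -> place at 3.
Table: [336, 986, 531, 622, ∅, 314, ∅, 284, ∅, 577, ∅, 908, 492]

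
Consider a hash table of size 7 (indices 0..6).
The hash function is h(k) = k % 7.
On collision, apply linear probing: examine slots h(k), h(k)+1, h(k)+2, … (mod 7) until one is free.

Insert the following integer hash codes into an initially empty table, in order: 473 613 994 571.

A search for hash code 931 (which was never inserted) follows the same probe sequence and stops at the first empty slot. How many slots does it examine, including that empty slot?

Insert 473: h=4, slot 4 empty => index 4.
Insert 613: h=4, slot 4 occupied => index 5.
Insert 994: h=0, slot 0 empty => index 0.
Insert 571: h=4, slots 4,5 occupied => index 6.
Table: [994, ∅, ∅, ∅, 473, 613, 571]
Lookup 931: h=0, probe 0,1 → slot 1 empty, not found.

2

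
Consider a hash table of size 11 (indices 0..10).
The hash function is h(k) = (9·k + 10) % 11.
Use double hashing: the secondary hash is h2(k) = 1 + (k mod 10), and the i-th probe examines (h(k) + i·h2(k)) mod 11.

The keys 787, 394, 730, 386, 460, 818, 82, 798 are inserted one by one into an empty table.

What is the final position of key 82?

6

Insert 787: h=9, slot 9 empty → index 9.
Insert 394: h=3, slot 3 empty → index 3.
Insert 730: h=2, slot 2 empty → index 2.
Insert 386: h=8, slot 8 empty → index 8.
Insert 460: h=3, h2=1, slot 3 occupied → index 4.
Insert 818: h=2, h2=9, slot 2 occupied → index 0.
Insert 82: h=0, h2=3, slots 0,3 occupied → index 6.
Insert 798: h=9, h2=9, slot 9 occupied → index 7.
Table: [818, ∅, 730, 394, 460, ∅, 82, 798, 386, 787, ∅]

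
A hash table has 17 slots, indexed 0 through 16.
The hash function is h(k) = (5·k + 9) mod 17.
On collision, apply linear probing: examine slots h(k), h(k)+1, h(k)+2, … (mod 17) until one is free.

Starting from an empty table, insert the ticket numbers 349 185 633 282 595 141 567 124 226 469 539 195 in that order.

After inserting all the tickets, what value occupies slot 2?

226

349: h=3 → slot 3
185: h=16 → slot 16
633: h=12 → slot 12
282: h=8 → slot 8
595: h=9 → slot 9
141: h=0 → slot 0
567: h=5 → slot 5
124: h=0, probe 0,1 → slot 1
226: h=0, probe 0,1,2 → slot 2
469: h=8, probe 8,9,10 → slot 10
539: h=1, probe 1,2,3,4 → slot 4
195: h=15 → slot 15
Table: [141, 124, 226, 349, 539, 567, —, —, 282, 595, 469, —, 633, —, —, 195, 185]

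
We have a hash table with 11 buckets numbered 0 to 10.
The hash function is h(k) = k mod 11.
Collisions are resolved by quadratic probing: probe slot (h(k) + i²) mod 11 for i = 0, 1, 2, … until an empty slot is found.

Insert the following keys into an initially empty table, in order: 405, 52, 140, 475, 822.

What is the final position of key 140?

405 hashes to 9; slot 9 is free => place at 9.
52 hashes to 8; slot 8 is free => place at 8.
140 hashes to 8; 8,9 taken => place at 1.
475 hashes to 2; slot 2 is free => place at 2.
822 hashes to 8; 8,9,1 taken => place at 6.
Table: [_, 140, 475, _, _, _, 822, _, 52, 405, _]

1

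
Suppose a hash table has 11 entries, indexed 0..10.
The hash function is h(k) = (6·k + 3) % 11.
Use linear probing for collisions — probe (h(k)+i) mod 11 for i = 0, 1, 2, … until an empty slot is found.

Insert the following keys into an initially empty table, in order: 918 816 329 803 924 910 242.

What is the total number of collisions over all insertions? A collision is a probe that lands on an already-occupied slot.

918: h=0 → slot 0
816: h=4 → slot 4
329: h=8 → slot 8
803: h=3 → slot 3
924: h=3, probe 3,4,5 → slot 5
910: h=7 → slot 7
242: h=3, probe 3,4,5,6 → slot 6
Table: [918, —, —, 803, 816, 924, 242, 910, 329, —, —]

5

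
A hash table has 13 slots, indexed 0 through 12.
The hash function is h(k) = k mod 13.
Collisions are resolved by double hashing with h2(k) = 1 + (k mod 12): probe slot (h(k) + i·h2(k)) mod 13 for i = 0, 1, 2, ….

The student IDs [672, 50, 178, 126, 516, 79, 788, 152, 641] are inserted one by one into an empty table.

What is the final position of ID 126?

3

672: h=9 => slot 9
50: h=11 => slot 11
178: h=9, h2=11, probe 9,7 => slot 7
126: h=9, h2=7, probe 9,3 => slot 3
516: h=9, h2=1, probe 9,10 => slot 10
79: h=1 => slot 1
788: h=8 => slot 8
152: h=9, h2=9, probe 9,5 => slot 5
641: h=4 => slot 4
Table: [., 79, ., 126, 641, 152, ., 178, 788, 672, 516, 50, .]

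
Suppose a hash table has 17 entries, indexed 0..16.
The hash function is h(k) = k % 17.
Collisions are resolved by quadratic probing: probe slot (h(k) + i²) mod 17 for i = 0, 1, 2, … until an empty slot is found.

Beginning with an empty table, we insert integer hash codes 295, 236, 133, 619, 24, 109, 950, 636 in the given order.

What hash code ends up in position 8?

Insert 295: h=6, slot 6 empty → index 6.
Insert 236: h=15, slot 15 empty → index 15.
Insert 133: h=14, slot 14 empty → index 14.
Insert 619: h=7, slot 7 empty → index 7.
Insert 24: h=7, slot 7 occupied → index 8.
Insert 109: h=7, slots 7,8 occupied → index 11.
Insert 950: h=15, slot 15 occupied → index 16.
Insert 636: h=7, slots 7,8,11,16,6,15 occupied → index 9.
Table: [., ., ., ., ., ., 295, 619, 24, 636, ., 109, ., ., 133, 236, 950]

24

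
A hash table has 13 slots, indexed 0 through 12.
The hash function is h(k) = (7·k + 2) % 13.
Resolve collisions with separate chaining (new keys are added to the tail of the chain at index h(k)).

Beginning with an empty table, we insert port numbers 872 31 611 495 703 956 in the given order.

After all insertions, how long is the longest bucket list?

Insert 872: h=9, bucket 9 empty -> new chain.
Insert 31: h=11, bucket 11 empty -> new chain.
Insert 611: h=2, bucket 2 empty -> new chain.
Insert 495: h=9, bucket 9 nonempty -> append to chain.
Insert 703: h=9, bucket 9 nonempty -> append to chain.
Insert 956: h=12, bucket 12 empty -> new chain.
Final buckets:
0: -
1: -
2: 611
3: -
4: -
5: -
6: -
7: -
8: -
9: 872 -> 495 -> 703
10: -
11: 31
12: 956

3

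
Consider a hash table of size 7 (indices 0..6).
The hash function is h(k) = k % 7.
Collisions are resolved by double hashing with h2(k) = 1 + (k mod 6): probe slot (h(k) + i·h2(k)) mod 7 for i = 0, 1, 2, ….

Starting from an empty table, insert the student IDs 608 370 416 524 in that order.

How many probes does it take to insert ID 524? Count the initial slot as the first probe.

608 hashes to 6; slot 6 is free → place at 6.
370 hashes to 6, h2=5; 6 taken → place at 4.
416 hashes to 3; slot 3 is free → place at 3.
524 hashes to 6, h2=3; 6 taken → place at 2.
Table: [—, —, 524, 416, 370, —, 608]

2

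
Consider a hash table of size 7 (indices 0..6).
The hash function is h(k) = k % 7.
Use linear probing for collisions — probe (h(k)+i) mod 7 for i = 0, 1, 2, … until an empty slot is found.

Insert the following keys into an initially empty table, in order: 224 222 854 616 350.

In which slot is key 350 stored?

3

Insert 224: h=0, slot 0 empty => index 0.
Insert 222: h=5, slot 5 empty => index 5.
Insert 854: h=0, slot 0 occupied => index 1.
Insert 616: h=0, slots 0,1 occupied => index 2.
Insert 350: h=0, slots 0,1,2 occupied => index 3.
Table: [224, 854, 616, 350, -, 222, -]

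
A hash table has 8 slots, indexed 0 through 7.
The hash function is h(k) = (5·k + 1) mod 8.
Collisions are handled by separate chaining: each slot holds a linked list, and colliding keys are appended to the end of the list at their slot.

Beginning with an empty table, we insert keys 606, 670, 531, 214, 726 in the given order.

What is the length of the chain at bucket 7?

4

606 -> bucket 7
670 -> bucket 7 (collision)
531 -> bucket 0
214 -> bucket 7 (collision)
726 -> bucket 7 (collision)
Final buckets:
0: 531
1: —
2: —
3: —
4: —
5: —
6: —
7: 606 -> 670 -> 214 -> 726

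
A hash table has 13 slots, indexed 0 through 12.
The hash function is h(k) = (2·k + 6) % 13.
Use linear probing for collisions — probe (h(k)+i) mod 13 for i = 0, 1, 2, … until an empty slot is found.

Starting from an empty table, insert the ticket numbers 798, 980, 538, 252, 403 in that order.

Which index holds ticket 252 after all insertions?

798 hashes to 3; slot 3 is free => place at 3.
980 hashes to 3; 3 taken => place at 4.
538 hashes to 3; 3,4 taken => place at 5.
252 hashes to 3; 3,4,5 taken => place at 6.
403 hashes to 6; 6 taken => place at 7.
Table: [_, _, _, 798, 980, 538, 252, 403, _, _, _, _, _]

6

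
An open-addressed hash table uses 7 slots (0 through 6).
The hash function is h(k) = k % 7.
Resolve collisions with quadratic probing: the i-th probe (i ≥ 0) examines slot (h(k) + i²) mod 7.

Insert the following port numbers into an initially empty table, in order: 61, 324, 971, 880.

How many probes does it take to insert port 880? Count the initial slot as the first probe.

Insert 61: h=5, slot 5 empty => index 5.
Insert 324: h=2, slot 2 empty => index 2.
Insert 971: h=5, slot 5 occupied => index 6.
Insert 880: h=5, slots 5,6,2 occupied => index 0.
Table: [880, _, 324, _, _, 61, 971]

4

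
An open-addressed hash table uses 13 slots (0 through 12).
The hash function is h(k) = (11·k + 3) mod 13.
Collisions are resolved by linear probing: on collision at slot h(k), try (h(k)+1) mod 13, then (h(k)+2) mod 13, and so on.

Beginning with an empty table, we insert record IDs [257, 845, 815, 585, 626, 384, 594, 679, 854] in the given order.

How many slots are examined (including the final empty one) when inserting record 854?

4

257: h=9 -> slot 9
845: h=3 -> slot 3
815: h=11 -> slot 11
585: h=3, probe 3,4 -> slot 4
626: h=12 -> slot 12
384: h=2 -> slot 2
594: h=11, probe 11,12,0 -> slot 0
679: h=10 -> slot 10
854: h=11, probe 11,12,0,1 -> slot 1
Table: [594, 854, 384, 845, 585, _, _, _, _, 257, 679, 815, 626]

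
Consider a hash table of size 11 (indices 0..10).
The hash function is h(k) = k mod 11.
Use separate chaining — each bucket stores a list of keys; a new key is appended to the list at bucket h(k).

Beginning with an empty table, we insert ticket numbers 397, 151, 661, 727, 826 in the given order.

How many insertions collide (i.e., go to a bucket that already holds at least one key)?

Insert 397: h=1, bucket 1 empty → new chain.
Insert 151: h=8, bucket 8 empty → new chain.
Insert 661: h=1, bucket 1 nonempty → append to chain.
Insert 727: h=1, bucket 1 nonempty → append to chain.
Insert 826: h=1, bucket 1 nonempty → append to chain.
Final buckets:
0: -
1: 397 -> 661 -> 727 -> 826
2: -
3: -
4: -
5: -
6: -
7: -
8: 151
9: -
10: -

3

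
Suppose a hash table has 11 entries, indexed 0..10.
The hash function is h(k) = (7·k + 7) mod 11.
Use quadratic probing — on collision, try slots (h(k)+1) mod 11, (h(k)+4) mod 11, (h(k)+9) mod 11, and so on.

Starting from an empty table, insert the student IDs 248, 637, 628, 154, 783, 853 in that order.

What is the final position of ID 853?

248: h=5 -> slot 5
637: h=0 -> slot 0
628: h=3 -> slot 3
154: h=7 -> slot 7
783: h=10 -> slot 10
853: h=5, probe 5,6 -> slot 6
Table: [637, _, _, 628, _, 248, 853, 154, _, _, 783]

6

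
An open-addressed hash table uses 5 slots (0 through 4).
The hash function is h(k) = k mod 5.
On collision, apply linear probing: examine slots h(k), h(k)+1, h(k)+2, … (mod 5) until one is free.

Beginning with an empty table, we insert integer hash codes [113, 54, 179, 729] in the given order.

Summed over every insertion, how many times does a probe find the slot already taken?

Insert 113: h=3, slot 3 empty → index 3.
Insert 54: h=4, slot 4 empty → index 4.
Insert 179: h=4, slot 4 occupied → index 0.
Insert 729: h=4, slots 4,0 occupied → index 1.
Table: [179, 729, -, 113, 54]

3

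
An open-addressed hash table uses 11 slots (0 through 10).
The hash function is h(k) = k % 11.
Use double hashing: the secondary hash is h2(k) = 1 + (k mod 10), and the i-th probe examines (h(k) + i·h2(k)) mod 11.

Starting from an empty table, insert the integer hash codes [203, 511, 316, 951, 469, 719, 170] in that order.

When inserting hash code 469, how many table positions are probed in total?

Insert 203: h=5, slot 5 empty -> index 5.
Insert 511: h=5, h2=2, slot 5 occupied -> index 7.
Insert 316: h=8, slot 8 empty -> index 8.
Insert 951: h=5, h2=2, slots 5,7 occupied -> index 9.
Insert 469: h=7, h2=10, slot 7 occupied -> index 6.
Insert 719: h=4, slot 4 empty -> index 4.
Insert 170: h=5, h2=1, slots 5,6,7,8,9 occupied -> index 10.
Table: [—, —, —, —, 719, 203, 469, 511, 316, 951, 170]

2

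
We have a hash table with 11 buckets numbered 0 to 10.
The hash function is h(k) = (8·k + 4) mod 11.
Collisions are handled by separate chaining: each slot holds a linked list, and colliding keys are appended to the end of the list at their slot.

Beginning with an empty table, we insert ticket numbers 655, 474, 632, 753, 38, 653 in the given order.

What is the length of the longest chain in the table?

Insert 655: h=8, bucket 8 empty -> new chain.
Insert 474: h=1, bucket 1 empty -> new chain.
Insert 632: h=0, bucket 0 empty -> new chain.
Insert 753: h=0, bucket 0 nonempty -> append to chain.
Insert 38: h=0, bucket 0 nonempty -> append to chain.
Insert 653: h=3, bucket 3 empty -> new chain.
Final buckets:
0: 632 -> 753 -> 38
1: 474
2: _
3: 653
4: _
5: _
6: _
7: _
8: 655
9: _
10: _

3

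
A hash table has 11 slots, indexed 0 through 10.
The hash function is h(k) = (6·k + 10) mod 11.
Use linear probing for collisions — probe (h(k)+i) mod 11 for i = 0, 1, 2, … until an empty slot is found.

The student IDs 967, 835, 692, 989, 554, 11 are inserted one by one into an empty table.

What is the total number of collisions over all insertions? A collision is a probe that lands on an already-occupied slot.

6

967 hashes to 4; slot 4 is free => place at 4.
835 hashes to 4; 4 taken => place at 5.
692 hashes to 4; 4,5 taken => place at 6.
989 hashes to 4; 4,5,6 taken => place at 7.
554 hashes to 1; slot 1 is free => place at 1.
11 hashes to 10; slot 10 is free => place at 10.
Table: [-, 554, -, -, 967, 835, 692, 989, -, -, 11]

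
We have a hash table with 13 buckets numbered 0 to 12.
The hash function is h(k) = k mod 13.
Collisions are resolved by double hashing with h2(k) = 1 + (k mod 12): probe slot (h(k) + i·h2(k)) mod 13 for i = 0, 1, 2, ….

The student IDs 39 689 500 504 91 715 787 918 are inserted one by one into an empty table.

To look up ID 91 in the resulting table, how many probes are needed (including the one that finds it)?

Insert 39: h=0, slot 0 empty → index 0.
Insert 689: h=0, h2=6, slot 0 occupied → index 6.
Insert 500: h=6, h2=9, slot 6 occupied → index 2.
Insert 504: h=10, slot 10 empty → index 10.
Insert 91: h=0, h2=8, slot 0 occupied → index 8.
Insert 715: h=0, h2=8, slots 0,8 occupied → index 3.
Insert 787: h=7, slot 7 empty → index 7.
Insert 918: h=8, h2=7, slots 8,2 occupied → index 9.
Table: [39, —, 500, 715, —, —, 689, 787, 91, 918, 504, —, —]
Lookup 91: h=0, h2=8, probe 0,8 → found at 8.

2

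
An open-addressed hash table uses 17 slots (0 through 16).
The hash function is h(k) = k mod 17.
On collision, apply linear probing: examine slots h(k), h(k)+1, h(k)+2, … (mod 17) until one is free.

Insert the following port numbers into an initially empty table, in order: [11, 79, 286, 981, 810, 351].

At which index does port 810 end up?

Insert 11: h=11, slot 11 empty -> index 11.
Insert 79: h=11, slot 11 occupied -> index 12.
Insert 286: h=14, slot 14 empty -> index 14.
Insert 981: h=12, slot 12 occupied -> index 13.
Insert 810: h=11, slots 11,12,13,14 occupied -> index 15.
Insert 351: h=11, slots 11,12,13,14,15 occupied -> index 16.
Table: [., ., ., ., ., ., ., ., ., ., ., 11, 79, 981, 286, 810, 351]

15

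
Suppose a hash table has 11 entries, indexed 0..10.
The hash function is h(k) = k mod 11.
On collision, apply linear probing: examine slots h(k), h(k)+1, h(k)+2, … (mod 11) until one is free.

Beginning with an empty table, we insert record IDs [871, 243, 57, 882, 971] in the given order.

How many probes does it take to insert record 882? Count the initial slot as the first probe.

3

871: h=2 -> slot 2
243: h=1 -> slot 1
57: h=2, probe 2,3 -> slot 3
882: h=2, probe 2,3,4 -> slot 4
971: h=3, probe 3,4,5 -> slot 5
Table: [_, 243, 871, 57, 882, 971, _, _, _, _, _]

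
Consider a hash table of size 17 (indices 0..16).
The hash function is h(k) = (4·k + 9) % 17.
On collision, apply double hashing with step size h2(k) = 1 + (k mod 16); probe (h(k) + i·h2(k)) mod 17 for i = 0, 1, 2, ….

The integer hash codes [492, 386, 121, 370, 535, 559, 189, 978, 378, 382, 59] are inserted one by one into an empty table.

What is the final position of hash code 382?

3

492 hashes to 5; slot 5 is free -> place at 5.
386 hashes to 6; slot 6 is free -> place at 6.
121 hashes to 0; slot 0 is free -> place at 0.
370 hashes to 10; slot 10 is free -> place at 10.
535 hashes to 7; slot 7 is free -> place at 7.
559 hashes to 1; slot 1 is free -> place at 1.
189 hashes to 0, h2=14; 0 taken -> place at 14.
978 hashes to 11; slot 11 is free -> place at 11.
378 hashes to 8; slot 8 is free -> place at 8.
382 hashes to 7, h2=15; 7,5 taken -> place at 3.
59 hashes to 7, h2=12; 7 taken -> place at 2.
Table: [121, 559, 59, 382, ∅, 492, 386, 535, 378, ∅, 370, 978, ∅, ∅, 189, ∅, ∅]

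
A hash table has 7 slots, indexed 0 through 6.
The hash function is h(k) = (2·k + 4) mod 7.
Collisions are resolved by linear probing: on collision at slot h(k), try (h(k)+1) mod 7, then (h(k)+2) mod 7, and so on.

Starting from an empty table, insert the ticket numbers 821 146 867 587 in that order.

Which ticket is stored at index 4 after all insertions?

821: h=1 => slot 1
146: h=2 => slot 2
867: h=2, probe 2,3 => slot 3
587: h=2, probe 2,3,4 => slot 4
Table: [∅, 821, 146, 867, 587, ∅, ∅]

587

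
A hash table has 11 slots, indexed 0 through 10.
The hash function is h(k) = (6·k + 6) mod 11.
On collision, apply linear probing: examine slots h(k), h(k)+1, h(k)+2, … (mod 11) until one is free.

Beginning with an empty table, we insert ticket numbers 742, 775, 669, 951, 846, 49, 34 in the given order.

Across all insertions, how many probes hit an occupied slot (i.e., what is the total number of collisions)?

8

Insert 742: h=3, slot 3 empty -> index 3.
Insert 775: h=3, slot 3 occupied -> index 4.
Insert 669: h=5, slot 5 empty -> index 5.
Insert 951: h=3, slots 3,4,5 occupied -> index 6.
Insert 846: h=0, slot 0 empty -> index 0.
Insert 49: h=3, slots 3,4,5,6 occupied -> index 7.
Insert 34: h=1, slot 1 empty -> index 1.
Table: [846, 34, -, 742, 775, 669, 951, 49, -, -, -]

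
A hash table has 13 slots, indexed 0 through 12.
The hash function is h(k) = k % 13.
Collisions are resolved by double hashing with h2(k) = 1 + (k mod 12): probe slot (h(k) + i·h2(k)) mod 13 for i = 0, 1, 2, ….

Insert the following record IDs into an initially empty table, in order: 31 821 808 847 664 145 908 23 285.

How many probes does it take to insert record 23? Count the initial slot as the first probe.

2

31 hashes to 5; slot 5 is free => place at 5.
821 hashes to 2; slot 2 is free => place at 2.
808 hashes to 2, h2=5; 2 taken => place at 7.
847 hashes to 2, h2=8; 2 taken => place at 10.
664 hashes to 1; slot 1 is free => place at 1.
145 hashes to 2, h2=2; 2 taken => place at 4.
908 hashes to 11; slot 11 is free => place at 11.
23 hashes to 10, h2=12; 10 taken => place at 9.
285 hashes to 12; slot 12 is free => place at 12.
Table: [∅, 664, 821, ∅, 145, 31, ∅, 808, ∅, 23, 847, 908, 285]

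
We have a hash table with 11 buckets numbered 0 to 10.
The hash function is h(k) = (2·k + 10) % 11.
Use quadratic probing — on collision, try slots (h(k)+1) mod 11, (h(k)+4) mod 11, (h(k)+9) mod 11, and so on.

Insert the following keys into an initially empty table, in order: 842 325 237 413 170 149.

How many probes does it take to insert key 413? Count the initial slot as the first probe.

842 hashes to 0; slot 0 is free -> place at 0.
325 hashes to 0; 0 taken -> place at 1.
237 hashes to 0; 0,1 taken -> place at 4.
413 hashes to 0; 0,1,4 taken -> place at 9.
170 hashes to 9; 9 taken -> place at 10.
149 hashes to 0; 0,1,4,9 taken -> place at 5.
Table: [842, 325, ∅, ∅, 237, 149, ∅, ∅, ∅, 413, 170]

4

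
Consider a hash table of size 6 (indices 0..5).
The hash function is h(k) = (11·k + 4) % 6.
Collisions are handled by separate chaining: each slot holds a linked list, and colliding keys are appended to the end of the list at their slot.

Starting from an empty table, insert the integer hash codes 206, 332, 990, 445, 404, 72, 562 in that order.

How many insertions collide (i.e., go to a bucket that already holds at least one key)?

206 -> bucket 2
332 -> bucket 2 (collision)
990 -> bucket 4
445 -> bucket 3
404 -> bucket 2 (collision)
72 -> bucket 4 (collision)
562 -> bucket 0
Final buckets:
0: 562
1: .
2: 206 -> 332 -> 404
3: 445
4: 990 -> 72
5: .

3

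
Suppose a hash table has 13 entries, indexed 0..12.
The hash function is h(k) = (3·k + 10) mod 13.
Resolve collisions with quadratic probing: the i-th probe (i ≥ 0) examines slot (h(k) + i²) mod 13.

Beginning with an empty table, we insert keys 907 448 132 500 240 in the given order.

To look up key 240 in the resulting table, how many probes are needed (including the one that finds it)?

907 hashes to 1; slot 1 is free => place at 1.
448 hashes to 2; slot 2 is free => place at 2.
132 hashes to 3; slot 3 is free => place at 3.
500 hashes to 2; 2,3 taken => place at 6.
240 hashes to 2; 2,3,6 taken => place at 11.
Table: [_, 907, 448, 132, _, _, 500, _, _, _, _, 240, _]
Lookup 240: h=2, probe 2,3,6,11 → found at 11.

4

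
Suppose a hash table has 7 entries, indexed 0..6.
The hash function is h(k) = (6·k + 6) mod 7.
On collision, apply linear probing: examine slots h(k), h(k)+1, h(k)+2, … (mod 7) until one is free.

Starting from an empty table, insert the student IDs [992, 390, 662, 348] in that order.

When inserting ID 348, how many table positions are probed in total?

4

992 hashes to 1; slot 1 is free -> place at 1.
390 hashes to 1; 1 taken -> place at 2.
662 hashes to 2; 2 taken -> place at 3.
348 hashes to 1; 1,2,3 taken -> place at 4.
Table: [_, 992, 390, 662, 348, _, _]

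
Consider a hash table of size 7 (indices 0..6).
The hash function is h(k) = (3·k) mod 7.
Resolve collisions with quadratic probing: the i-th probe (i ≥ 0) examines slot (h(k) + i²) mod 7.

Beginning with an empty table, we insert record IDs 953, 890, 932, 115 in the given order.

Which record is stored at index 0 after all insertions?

932

Insert 953: h=3, slot 3 empty -> index 3.
Insert 890: h=3, slot 3 occupied -> index 4.
Insert 932: h=3, slots 3,4 occupied -> index 0.
Insert 115: h=2, slot 2 empty -> index 2.
Table: [932, —, 115, 953, 890, —, —]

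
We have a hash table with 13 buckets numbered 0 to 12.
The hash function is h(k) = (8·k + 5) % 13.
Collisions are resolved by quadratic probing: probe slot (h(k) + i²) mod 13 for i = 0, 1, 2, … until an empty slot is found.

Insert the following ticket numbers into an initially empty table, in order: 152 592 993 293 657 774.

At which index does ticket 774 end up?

152: h=12 -> slot 12
592: h=9 -> slot 9
993: h=6 -> slot 6
293: h=9, probe 9,10 -> slot 10
657: h=9, probe 9,10,0 -> slot 0
774: h=9, probe 9,10,0,5 -> slot 5
Table: [657, ., ., ., ., 774, 993, ., ., 592, 293, ., 152]

5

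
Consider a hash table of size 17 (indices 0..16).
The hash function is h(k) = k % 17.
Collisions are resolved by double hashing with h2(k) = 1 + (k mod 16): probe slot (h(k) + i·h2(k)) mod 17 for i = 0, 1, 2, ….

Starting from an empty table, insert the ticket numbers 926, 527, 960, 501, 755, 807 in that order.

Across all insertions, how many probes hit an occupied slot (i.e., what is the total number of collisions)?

3

Insert 926: h=8, slot 8 empty → index 8.
Insert 527: h=0, slot 0 empty → index 0.
Insert 960: h=8, h2=1, slot 8 occupied → index 9.
Insert 501: h=8, h2=6, slot 8 occupied → index 14.
Insert 755: h=7, slot 7 empty → index 7.
Insert 807: h=8, h2=8, slot 8 occupied → index 16.
Table: [527, ∅, ∅, ∅, ∅, ∅, ∅, 755, 926, 960, ∅, ∅, ∅, ∅, 501, ∅, 807]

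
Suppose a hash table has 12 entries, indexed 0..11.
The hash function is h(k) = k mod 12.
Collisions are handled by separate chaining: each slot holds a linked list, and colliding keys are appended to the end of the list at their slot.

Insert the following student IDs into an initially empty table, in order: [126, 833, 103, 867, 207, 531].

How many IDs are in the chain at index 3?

3

Insert 126: h=6, bucket 6 empty -> new chain.
Insert 833: h=5, bucket 5 empty -> new chain.
Insert 103: h=7, bucket 7 empty -> new chain.
Insert 867: h=3, bucket 3 empty -> new chain.
Insert 207: h=3, bucket 3 nonempty -> append to chain.
Insert 531: h=3, bucket 3 nonempty -> append to chain.
Final buckets:
0: ∅
1: ∅
2: ∅
3: 867 -> 207 -> 531
4: ∅
5: 833
6: 126
7: 103
8: ∅
9: ∅
10: ∅
11: ∅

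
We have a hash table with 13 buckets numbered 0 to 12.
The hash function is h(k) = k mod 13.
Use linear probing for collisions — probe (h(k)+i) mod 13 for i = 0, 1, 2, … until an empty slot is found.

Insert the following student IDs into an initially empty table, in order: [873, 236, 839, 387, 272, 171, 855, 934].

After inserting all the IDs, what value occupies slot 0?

934

Insert 873: h=2, slot 2 empty -> index 2.
Insert 236: h=2, slot 2 occupied -> index 3.
Insert 839: h=7, slot 7 empty -> index 7.
Insert 387: h=10, slot 10 empty -> index 10.
Insert 272: h=12, slot 12 empty -> index 12.
Insert 171: h=2, slots 2,3 occupied -> index 4.
Insert 855: h=10, slot 10 occupied -> index 11.
Insert 934: h=11, slots 11,12 occupied -> index 0.
Table: [934, _, 873, 236, 171, _, _, 839, _, _, 387, 855, 272]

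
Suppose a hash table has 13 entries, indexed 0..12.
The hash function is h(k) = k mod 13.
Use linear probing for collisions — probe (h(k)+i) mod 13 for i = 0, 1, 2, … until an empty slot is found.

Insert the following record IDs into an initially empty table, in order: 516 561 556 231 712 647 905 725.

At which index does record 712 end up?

Insert 516: h=9, slot 9 empty -> index 9.
Insert 561: h=2, slot 2 empty -> index 2.
Insert 556: h=10, slot 10 empty -> index 10.
Insert 231: h=10, slot 10 occupied -> index 11.
Insert 712: h=10, slots 10,11 occupied -> index 12.
Insert 647: h=10, slots 10,11,12 occupied -> index 0.
Insert 905: h=8, slot 8 empty -> index 8.
Insert 725: h=10, slots 10,11,12,0 occupied -> index 1.
Table: [647, 725, 561, ., ., ., ., ., 905, 516, 556, 231, 712]

12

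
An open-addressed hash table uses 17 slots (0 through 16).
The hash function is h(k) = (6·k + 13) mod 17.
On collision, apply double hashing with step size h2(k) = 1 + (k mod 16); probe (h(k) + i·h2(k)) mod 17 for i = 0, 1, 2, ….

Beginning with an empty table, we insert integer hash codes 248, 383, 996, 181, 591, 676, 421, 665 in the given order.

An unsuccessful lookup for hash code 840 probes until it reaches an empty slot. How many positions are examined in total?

Insert 248: h=5, slot 5 empty → index 5.
Insert 383: h=16, slot 16 empty → index 16.
Insert 996: h=5, h2=5, slot 5 occupied → index 10.
Insert 181: h=11, slot 11 empty → index 11.
Insert 591: h=6, slot 6 empty → index 6.
Insert 676: h=6, h2=5, slots 6,11,16 occupied → index 4.
Insert 421: h=6, h2=6, slot 6 occupied → index 12.
Insert 665: h=8, slot 8 empty → index 8.
Table: [—, —, —, —, 676, 248, 591, —, 665, —, 996, 181, 421, —, —, —, 383]
Lookup 840: h=4, h2=9, probe 4,13 → slot 13 empty, not found.

2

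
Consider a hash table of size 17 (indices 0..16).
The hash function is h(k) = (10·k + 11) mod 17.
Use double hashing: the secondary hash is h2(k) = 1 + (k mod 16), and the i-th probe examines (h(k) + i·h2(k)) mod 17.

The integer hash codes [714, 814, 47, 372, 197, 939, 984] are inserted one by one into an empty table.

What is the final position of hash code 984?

1

714 hashes to 11; slot 11 is free → place at 11.
814 hashes to 8; slot 8 is free → place at 8.
47 hashes to 5; slot 5 is free → place at 5.
372 hashes to 8, h2=5; 8 taken → place at 13.
197 hashes to 9; slot 9 is free → place at 9.
939 hashes to 0; slot 0 is free → place at 0.
984 hashes to 8, h2=9; 8,0,9 taken → place at 1.
Table: [939, 984, ., ., ., 47, ., ., 814, 197, ., 714, ., 372, ., ., .]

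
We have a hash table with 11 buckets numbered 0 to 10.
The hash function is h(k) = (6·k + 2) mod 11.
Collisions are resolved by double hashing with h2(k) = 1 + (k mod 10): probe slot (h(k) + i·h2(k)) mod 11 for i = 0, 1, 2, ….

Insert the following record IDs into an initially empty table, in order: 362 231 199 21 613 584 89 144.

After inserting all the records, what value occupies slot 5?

Insert 362: h=7, slot 7 empty → index 7.
Insert 231: h=2, slot 2 empty → index 2.
Insert 199: h=8, slot 8 empty → index 8.
Insert 21: h=7, h2=2, slot 7 occupied → index 9.
Insert 613: h=6, slot 6 empty → index 6.
Insert 584: h=8, h2=5, slots 8,2,7 occupied → index 1.
Insert 89: h=8, h2=10, slots 8,7,6 occupied → index 5.
Insert 144: h=8, h2=5, slots 8,2,7,1,6 occupied → index 0.
Table: [144, 584, 231, -, -, 89, 613, 362, 199, 21, -]

89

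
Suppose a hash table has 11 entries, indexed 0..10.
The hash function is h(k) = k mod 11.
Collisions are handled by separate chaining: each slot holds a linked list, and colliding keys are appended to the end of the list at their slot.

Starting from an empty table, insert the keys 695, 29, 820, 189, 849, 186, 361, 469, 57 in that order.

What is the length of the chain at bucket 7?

695 → bucket 2
29 → bucket 7
820 → bucket 6
189 → bucket 2 (collision)
849 → bucket 2 (collision)
186 → bucket 10
361 → bucket 9
469 → bucket 7 (collision)
57 → bucket 2 (collision)
Final buckets:
0: —
1: —
2: 695 -> 189 -> 849 -> 57
3: —
4: —
5: —
6: 820
7: 29 -> 469
8: —
9: 361
10: 186

2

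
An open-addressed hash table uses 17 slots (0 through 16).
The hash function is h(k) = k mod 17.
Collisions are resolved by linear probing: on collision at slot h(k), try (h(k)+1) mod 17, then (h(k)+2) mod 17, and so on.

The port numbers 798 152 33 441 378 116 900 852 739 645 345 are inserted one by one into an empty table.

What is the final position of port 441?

2

798: h=16 -> slot 16
152: h=16, probe 16,0 -> slot 0
33: h=16, probe 16,0,1 -> slot 1
441: h=16, probe 16,0,1,2 -> slot 2
378: h=4 -> slot 4
116: h=14 -> slot 14
900: h=16, probe 16,0,1,2,3 -> slot 3
852: h=2, probe 2,3,4,5 -> slot 5
739: h=8 -> slot 8
645: h=16, probe 16,0,1,2,3,4,5,6 -> slot 6
345: h=5, probe 5,6,7 -> slot 7
Table: [152, 33, 441, 900, 378, 852, 645, 345, 739, ., ., ., ., ., 116, ., 798]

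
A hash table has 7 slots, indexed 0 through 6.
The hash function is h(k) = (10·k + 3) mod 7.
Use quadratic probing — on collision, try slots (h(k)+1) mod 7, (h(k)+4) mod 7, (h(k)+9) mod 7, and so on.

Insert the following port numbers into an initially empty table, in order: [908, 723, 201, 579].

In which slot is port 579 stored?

1

908 hashes to 4; slot 4 is free -> place at 4.
723 hashes to 2; slot 2 is free -> place at 2.
201 hashes to 4; 4 taken -> place at 5.
579 hashes to 4; 4,5 taken -> place at 1.
Table: [., 579, 723, ., 908, 201, .]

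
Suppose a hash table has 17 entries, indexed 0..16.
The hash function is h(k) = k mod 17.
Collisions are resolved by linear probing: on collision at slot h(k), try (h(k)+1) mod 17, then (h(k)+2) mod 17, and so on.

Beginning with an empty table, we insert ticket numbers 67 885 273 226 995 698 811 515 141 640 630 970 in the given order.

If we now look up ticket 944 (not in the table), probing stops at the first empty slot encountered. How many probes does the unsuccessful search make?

2

67: h=16 => slot 16
885: h=1 => slot 1
273: h=1, probe 1,2 => slot 2
226: h=5 => slot 5
995: h=9 => slot 9
698: h=1, probe 1,2,3 => slot 3
811: h=12 => slot 12
515: h=5, probe 5,6 => slot 6
141: h=5, probe 5,6,7 => slot 7
640: h=11 => slot 11
630: h=1, probe 1,2,3,4 => slot 4
970: h=1, probe 1,2,3,4,5,6,7,8 => slot 8
Table: [., 885, 273, 698, 630, 226, 515, 141, 970, 995, ., 640, 811, ., ., ., 67]
Lookup 944: h=9, probe 9,10 → slot 10 empty, not found.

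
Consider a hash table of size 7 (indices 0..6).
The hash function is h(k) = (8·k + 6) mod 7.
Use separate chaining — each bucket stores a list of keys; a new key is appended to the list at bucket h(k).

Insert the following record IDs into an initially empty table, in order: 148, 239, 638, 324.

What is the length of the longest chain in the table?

Insert 148: h=0, bucket 0 empty -> new chain.
Insert 239: h=0, bucket 0 nonempty -> append to chain.
Insert 638: h=0, bucket 0 nonempty -> append to chain.
Insert 324: h=1, bucket 1 empty -> new chain.
Final buckets:
0: 148 -> 239 -> 638
1: 324
2: -
3: -
4: -
5: -
6: -

3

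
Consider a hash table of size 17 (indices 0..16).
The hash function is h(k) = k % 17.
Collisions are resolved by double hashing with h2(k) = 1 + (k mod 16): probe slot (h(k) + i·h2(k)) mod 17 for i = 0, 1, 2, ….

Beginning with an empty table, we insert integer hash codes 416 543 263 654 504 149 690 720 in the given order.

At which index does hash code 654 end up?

416 hashes to 8; slot 8 is free -> place at 8.
543 hashes to 16; slot 16 is free -> place at 16.
263 hashes to 8, h2=8; 8,16 taken -> place at 7.
654 hashes to 8, h2=15; 8 taken -> place at 6.
504 hashes to 11; slot 11 is free -> place at 11.
149 hashes to 13; slot 13 is free -> place at 13.
690 hashes to 10; slot 10 is free -> place at 10.
720 hashes to 6, h2=1; 6,7,8 taken -> place at 9.
Table: [∅, ∅, ∅, ∅, ∅, ∅, 654, 263, 416, 720, 690, 504, ∅, 149, ∅, ∅, 543]

6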